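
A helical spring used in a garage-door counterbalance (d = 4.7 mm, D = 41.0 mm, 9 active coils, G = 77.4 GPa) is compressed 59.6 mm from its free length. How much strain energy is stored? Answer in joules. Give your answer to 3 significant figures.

k = Gd⁴/(8D³N_a) = (77.4×10³)(4.7⁴)/(8·41.0³·9) = 7.6111 N/mm
U = ½kδ² = 0.5 × 7.6111 × 59.6² = 13518 N·mm = 13.518 J

13.5 J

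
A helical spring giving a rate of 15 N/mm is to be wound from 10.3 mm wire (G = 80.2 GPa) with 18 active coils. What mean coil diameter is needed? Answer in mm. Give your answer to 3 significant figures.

D = (Gd⁴/(8N_a·k))^(1/3) = (80.2×10³·10.3⁴/(8·18·15))^(1/3)
  = (417897)^(1/3) = 74.7635 mm

74.8 mm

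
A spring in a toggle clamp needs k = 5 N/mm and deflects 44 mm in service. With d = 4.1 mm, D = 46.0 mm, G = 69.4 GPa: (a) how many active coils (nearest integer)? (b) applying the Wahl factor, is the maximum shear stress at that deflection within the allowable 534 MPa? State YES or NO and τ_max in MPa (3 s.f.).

N_a = Gd⁴/(8D³k) = (69.4×10³)(4.1⁴)/(8·46.0³·5) = 5.037 → N_a = 5
Actual rate k = Gd⁴/(8D³·5) = 5.0369 N/mm
Working load F = kδ = 5.0369·44 = 221.62 N
C = 46.0/4.1 = 11.2195; K_W = (4C−1)/(4C−4)+0.615/C = 1.1282
τ_max = K_W·8FD/(πd³) = 1.1282·376.67 = 424.96 MPa
τ_max ≤ 534 MPa → acceptable

(a) 5 coils; (b) YES, τ_max = 425 MPa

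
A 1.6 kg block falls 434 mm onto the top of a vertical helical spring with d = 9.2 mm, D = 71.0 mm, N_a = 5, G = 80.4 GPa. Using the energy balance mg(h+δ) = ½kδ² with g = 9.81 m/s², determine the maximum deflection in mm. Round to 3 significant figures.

18.8 mm

k = Gd⁴/(8D³N_a) = (80.4×10³)(9.2⁴)/(8·71.0³·5) = 40.232 N/mm
W = mg = 1.6 × 9.81 = 15.696 N
½kδ² − Wδ − Wh = 0 → δ = (W + √(W² + 2kWh))/k
δ = (15.696 + √(246.36 + 548127))/40.232 = (15.696 + 740.52)/40.232 = 18.796 mm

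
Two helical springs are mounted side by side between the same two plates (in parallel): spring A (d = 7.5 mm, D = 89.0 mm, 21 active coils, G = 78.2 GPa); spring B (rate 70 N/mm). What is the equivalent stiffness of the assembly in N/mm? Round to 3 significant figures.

72.1 N/mm

k_A = Gd⁴/(8D³N_a) = (78.2×10³)(7.5⁴)/(8·89.0³·21) = 2.0892 N/mm
Parallel: k_eq = 2.0892 + 70 = 72.089 N/mm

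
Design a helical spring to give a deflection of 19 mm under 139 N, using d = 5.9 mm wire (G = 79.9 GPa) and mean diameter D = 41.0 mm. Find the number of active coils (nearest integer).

24

Required rate k = F/δ = 139/19 = 7.3158 N/mm
N_a = Gd⁴/(8D³k) = (79.9×10³ × 5.9⁴)/(8 × 41.0³ × 7.3158)
    = 9.68177e+07 / 4.03369e+06 = 24 → 24 coils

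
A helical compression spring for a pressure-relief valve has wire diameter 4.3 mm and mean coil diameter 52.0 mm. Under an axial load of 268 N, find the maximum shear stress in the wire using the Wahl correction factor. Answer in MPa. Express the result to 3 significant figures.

Spring index C = D/d = 52.0/4.3 = 12.0930
K_W = (4C−1)/(4C−4) + 0.615/C = 47.372/44.372 + 0.0509 = 1.1185
τ₀ = 8FD/(πd³) = 8·268·52.0/(π·4.3³) = 111488/249.78 = 446.35 MPa
τ_max = K·τ₀ = 1.1185 × 446.35 = 499.22 MPa

499 MPa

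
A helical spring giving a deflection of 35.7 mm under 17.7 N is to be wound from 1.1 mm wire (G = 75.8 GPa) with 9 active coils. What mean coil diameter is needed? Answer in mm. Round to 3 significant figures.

Required rate k = F/δ = 17.7/35.7 = 0.4958 N/mm
D = (Gd⁴/(8N_a·k))^(1/3) = (75.8×10³·1.1⁴/(8·9·0.4958))^(1/3)
  = (3108.87)^(1/3) = 14.5949 mm

14.6 mm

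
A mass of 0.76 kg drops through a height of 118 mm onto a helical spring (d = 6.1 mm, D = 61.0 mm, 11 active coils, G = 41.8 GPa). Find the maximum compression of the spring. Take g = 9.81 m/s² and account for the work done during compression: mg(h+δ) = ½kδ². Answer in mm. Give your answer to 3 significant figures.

27.3 mm

k = Gd⁴/(8D³N_a) = (41.8×10³)(6.1⁴)/(8·61.0³·11) = 2.8975 N/mm
W = mg = 0.76 × 9.81 = 7.4556 N
½kδ² − Wδ − Wh = 0 → δ = (W + √(W² + 2kWh))/k
δ = (7.4556 + √(55.586 + 5098.21))/2.8975 = (7.4556 + 71.79)/2.8975 = 27.35 mm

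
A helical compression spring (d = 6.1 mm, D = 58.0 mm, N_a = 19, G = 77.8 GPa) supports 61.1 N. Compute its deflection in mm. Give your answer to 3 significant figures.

k = Gd⁴/(8D³N_a) = (77.8×10³)(6.1⁴)/(8·58.0³·19) = 3.6322 N/mm
δ = F/k = 61.1 / 3.6322 = 16.822 mm

16.8 mm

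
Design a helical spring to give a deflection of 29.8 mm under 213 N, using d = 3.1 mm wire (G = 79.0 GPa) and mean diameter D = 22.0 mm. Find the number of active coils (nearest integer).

Required rate k = F/δ = 213/29.8 = 7.1477 N/mm
N_a = Gd⁴/(8D³k) = (79.0×10³ × 3.1⁴)/(8 × 22.0³ × 7.1477)
    = 7.29582e+06 / 608866 = 11.98 → 12 coils

12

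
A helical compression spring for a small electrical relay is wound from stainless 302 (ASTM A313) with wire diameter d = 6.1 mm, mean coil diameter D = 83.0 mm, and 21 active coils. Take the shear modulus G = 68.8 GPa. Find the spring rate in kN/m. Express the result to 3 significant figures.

k = Gd⁴/(8D³N_a) = (68.8×10³ × 6.1⁴) / (8 × 83.0³ × 21)
  = 9.52594e+07 / 9.60602e+07 = 0.99166 N/mm

0.992 kN/m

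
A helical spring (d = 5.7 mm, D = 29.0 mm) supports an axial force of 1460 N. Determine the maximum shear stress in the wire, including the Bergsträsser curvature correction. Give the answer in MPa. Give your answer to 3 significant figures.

Spring index C = D/d = 29.0/5.7 = 5.0877
K_B = (4C+2)/(4C−3) = 22.351/17.351 = 1.2882
τ₀ = 8FD/(πd³) = 8·1460·29.0/(π·5.7³) = 338720/581.8 = 582.19 MPa
τ_max = K·τ₀ = 1.2882 × 582.19 = 749.96 MPa

750 MPa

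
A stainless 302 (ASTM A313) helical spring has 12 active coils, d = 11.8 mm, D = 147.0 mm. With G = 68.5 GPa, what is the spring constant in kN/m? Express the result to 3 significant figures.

4.36 kN/m

k = Gd⁴/(8D³N_a) = (68.5×10³ × 11.8⁴) / (8 × 147.0³ × 12)
  = 1.32806e+09 / 3.04946e+08 = 4.3551 N/mm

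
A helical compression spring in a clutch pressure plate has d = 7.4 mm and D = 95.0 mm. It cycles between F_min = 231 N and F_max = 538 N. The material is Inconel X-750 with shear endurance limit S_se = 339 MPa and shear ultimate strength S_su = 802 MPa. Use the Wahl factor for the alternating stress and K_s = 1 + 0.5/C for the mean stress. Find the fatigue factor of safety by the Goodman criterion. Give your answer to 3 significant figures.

C = D/d = 95.0/7.4 = 12.8378; K_W = (4C−1)/(4C−4)+0.615/C = 1.1113; K_s = 1+0.5/C = 1.0389
F_a = (F_max−F_min)/2 = 153.5 N; F_m = (F_max+F_min)/2 = 384.5 N
τ_a = K_W·8F_aD/(πd³) = 1.1113 × 91.638 = 101.83 MPa
τ_m = K_s·8F_mD/(πd³) = 1.0389 × 229.54 = 238.48 MPa
Goodman: 1/n_f = τ_a/S_se + τ_m/S_su = 101.83/339 + 238.48/802 = 0.30040 + 0.29736 = 0.59776
n_f = 1/0.59776 = 1.673

1.67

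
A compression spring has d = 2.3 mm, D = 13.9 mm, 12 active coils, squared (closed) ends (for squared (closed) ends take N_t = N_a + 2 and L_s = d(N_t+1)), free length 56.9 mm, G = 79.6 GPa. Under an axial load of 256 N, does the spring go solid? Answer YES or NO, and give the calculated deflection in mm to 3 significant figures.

YES, δ = 29.6 mm

k = Gd⁴/(8D³N_a) = (79.6×10³)(2.3⁴)/(8·13.9³·12) = 8.6399 N/mm
N_t = 14; L_s = 2.3·15 = 34.5 mm; δ_solid = L₀ − L_s = 56.9 − 34.5 = 22.4 mm
δ = F/k = 256/8.6399 = 29.63 mm
δ ≥ δ_solid → spring goes solid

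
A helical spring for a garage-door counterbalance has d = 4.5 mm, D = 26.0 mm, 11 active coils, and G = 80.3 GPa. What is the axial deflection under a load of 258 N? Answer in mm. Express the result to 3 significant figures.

k = Gd⁴/(8D³N_a) = (80.3×10³)(4.5⁴)/(8·26.0³·11) = 21.289 N/mm
δ = F/k = 258 / 21.289 = 12.119 mm

12.1 mm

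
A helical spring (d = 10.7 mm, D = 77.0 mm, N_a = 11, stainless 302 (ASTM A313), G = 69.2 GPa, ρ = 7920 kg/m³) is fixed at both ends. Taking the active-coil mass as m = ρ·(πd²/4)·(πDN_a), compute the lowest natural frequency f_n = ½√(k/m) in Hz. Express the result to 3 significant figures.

54.6 Hz

k = Gd⁴/(8D³N_a) = (69.2×10³)(10.7⁴)/(8·77.0³·11) = 22.578 N/mm = 22578 N/m
Wire length L = πDN_a = π·77.0·11 = 2660.9 mm
m = ρ·(πd²/4)·L = 7920 × 89.92×10⁻⁶ m² × 2.6609 m = 1.895 kg
f_n = ½√(k/m) = 0.5·√(22578/1.895) = 0.5·√(11914) = 54.576 Hz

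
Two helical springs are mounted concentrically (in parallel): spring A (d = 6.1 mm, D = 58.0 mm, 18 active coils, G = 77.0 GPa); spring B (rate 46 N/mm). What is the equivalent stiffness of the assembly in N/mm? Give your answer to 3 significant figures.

k_A = Gd⁴/(8D³N_a) = (77.0×10³)(6.1⁴)/(8·58.0³·18) = 3.7946 N/mm
Parallel: k_eq = 3.7946 + 46 = 49.795 N/mm

49.8 N/mm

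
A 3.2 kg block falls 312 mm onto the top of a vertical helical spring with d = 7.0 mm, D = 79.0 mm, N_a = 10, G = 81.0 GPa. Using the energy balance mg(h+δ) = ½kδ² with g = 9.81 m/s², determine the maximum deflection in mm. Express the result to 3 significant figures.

k = Gd⁴/(8D³N_a) = (81.0×10³)(7.0⁴)/(8·79.0³·10) = 4.9307 N/mm
W = mg = 3.2 × 9.81 = 31.392 N
½kδ² − Wδ − Wh = 0 → δ = (W + √(W² + 2kWh))/k
δ = (31.392 + √(985.46 + 96585))/4.9307 = (31.392 + 312.36)/4.9307 = 69.718 mm

69.7 mm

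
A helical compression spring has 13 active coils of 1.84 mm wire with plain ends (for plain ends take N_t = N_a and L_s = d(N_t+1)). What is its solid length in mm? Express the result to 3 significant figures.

25.8 mm

plain ends: N_t = N_a = 13
L_s = d·(N_t+1) = 1.84 × 14 = 25.76 mm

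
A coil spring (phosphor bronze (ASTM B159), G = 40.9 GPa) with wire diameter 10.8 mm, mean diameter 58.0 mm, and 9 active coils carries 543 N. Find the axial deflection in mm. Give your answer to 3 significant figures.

13.7 mm

k = Gd⁴/(8D³N_a) = (40.9×10³)(10.8⁴)/(8·58.0³·9) = 39.61 N/mm
δ = F/k = 543 / 39.61 = 13.709 mm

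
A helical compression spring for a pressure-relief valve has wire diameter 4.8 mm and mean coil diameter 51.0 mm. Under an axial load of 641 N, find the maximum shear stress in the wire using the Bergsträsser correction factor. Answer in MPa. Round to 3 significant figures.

848 MPa

Spring index C = D/d = 51.0/4.8 = 10.6250
K_B = (4C+2)/(4C−3) = 44.500/39.500 = 1.1266
τ₀ = 8FD/(πd³) = 8·641·51.0/(π·4.8³) = 261528/347.44 = 752.74 MPa
τ_max = K·τ₀ = 1.1266 × 752.74 = 848.02 MPa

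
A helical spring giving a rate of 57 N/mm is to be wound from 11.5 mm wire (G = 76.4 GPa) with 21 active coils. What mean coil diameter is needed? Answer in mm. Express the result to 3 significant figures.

51.9 mm

D = (Gd⁴/(8N_a·k))^(1/3) = (76.4×10³·11.5⁴/(8·21·57))^(1/3)
  = (139541)^(1/3) = 51.8681 mm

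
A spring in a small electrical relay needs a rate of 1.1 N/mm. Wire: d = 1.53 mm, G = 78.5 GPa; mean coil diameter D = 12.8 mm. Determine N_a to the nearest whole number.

23

N_a = Gd⁴/(8D³k) = (78.5×10³ × 1.53⁴)/(8 × 12.8³ × 1.1)
    = 430165 / 18454.9 = 23.31 → 23 coils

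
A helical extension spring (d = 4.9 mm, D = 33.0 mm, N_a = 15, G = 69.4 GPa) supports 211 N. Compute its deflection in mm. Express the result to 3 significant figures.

k = Gd⁴/(8D³N_a) = (69.4×10³)(4.9⁴)/(8·33.0³·15) = 9.2773 N/mm
δ = F/k = 211 / 9.2773 = 22.744 mm

22.7 mm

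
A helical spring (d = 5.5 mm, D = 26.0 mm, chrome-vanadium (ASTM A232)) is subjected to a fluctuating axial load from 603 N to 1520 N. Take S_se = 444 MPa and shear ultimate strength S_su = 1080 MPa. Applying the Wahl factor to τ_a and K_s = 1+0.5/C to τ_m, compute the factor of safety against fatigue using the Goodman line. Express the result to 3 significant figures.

C = D/d = 26.0/5.5 = 4.7273; K_W = (4C−1)/(4C−4)+0.615/C = 1.3313; K_s = 1+0.5/C = 1.1058
F_a = (F_max−F_min)/2 = 458.5 N; F_m = (F_max+F_min)/2 = 1061.5 N
τ_a = K_W·8F_aD/(πd³) = 1.3313 × 182.46 = 242.91 MPa
τ_m = K_s·8F_mD/(πd³) = 1.1058 × 422.42 = 467.1 MPa
Goodman: 1/n_f = τ_a/S_se + τ_m/S_su = 242.91/444 + 467.1/1080 = 0.54710 + 0.43250 = 0.9796
n_f = 1/0.9796 = 1.021

1.02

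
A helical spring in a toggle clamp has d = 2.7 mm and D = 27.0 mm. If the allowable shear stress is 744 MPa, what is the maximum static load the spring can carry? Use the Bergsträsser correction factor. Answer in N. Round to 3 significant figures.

C = D/d = 27.0/2.7 = 10.0000
K_B = (4C+2)/(4C−3) = 42.000/37.000 = 1.1351
τ_max = K·8FD/(πd³) → F_max = τ_allow·πd³/(8DK)
F_max = 744·π·2.7³/(8·27.0·1.1351) = 46006/245.19 = 187.63 N

188 N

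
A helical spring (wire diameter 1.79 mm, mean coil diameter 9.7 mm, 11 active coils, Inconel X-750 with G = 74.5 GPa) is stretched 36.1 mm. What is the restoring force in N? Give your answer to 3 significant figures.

344 N

k = Gd⁴/(8D³N_a) = (74.5×10³)(1.79⁴)/(8·9.7³·11) = 9.5229 N/mm
F = k·δ = 9.5229 × 36.1 = 343.78 N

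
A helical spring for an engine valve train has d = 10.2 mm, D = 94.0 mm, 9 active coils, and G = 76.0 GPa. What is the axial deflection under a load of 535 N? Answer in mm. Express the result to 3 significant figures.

38.9 mm

k = Gd⁴/(8D³N_a) = (76.0×10³)(10.2⁴)/(8·94.0³·9) = 13.756 N/mm
δ = F/k = 535 / 13.756 = 38.892 mm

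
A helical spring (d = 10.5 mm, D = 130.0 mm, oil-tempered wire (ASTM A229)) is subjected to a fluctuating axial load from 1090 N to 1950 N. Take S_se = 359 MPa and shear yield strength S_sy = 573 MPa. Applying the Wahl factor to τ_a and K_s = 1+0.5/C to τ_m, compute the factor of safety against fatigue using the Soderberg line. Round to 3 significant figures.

C = D/d = 130.0/10.5 = 12.3810; K_W = (4C−1)/(4C−4)+0.615/C = 1.1156; K_s = 1+0.5/C = 1.0404
F_a = (F_max−F_min)/2 = 430 N; F_m = (F_max+F_min)/2 = 1520 N
τ_a = K_W·8F_aD/(πd³) = 1.1156 × 122.97 = 137.18 MPa
τ_m = K_s·8F_mD/(πd³) = 1.0404 × 434.67 = 452.22 MPa
Soderberg: 1/n_f = τ_a/S_se + τ_m/S_sy = 137.18/359 + 452.22/573 = 0.38211 + 0.78922 = 1.1713
n_f = 1/1.1713 = 0.8537

0.854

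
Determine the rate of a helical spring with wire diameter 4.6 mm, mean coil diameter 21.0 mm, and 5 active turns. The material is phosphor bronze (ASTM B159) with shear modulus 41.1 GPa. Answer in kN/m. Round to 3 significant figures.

49.7 kN/m

k = Gd⁴/(8D³N_a) = (41.1×10³ × 4.6⁴) / (8 × 21.0³ × 5)
  = 1.84023e+07 / 370440 = 49.677 N/mm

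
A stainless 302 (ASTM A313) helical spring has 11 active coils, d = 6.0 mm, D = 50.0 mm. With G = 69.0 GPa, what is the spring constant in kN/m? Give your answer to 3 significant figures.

k = Gd⁴/(8D³N_a) = (69.0×10³ × 6.0⁴) / (8 × 50.0³ × 11)
  = 8.9424e+07 / 1.1e+07 = 8.1295 N/mm

8.13 kN/m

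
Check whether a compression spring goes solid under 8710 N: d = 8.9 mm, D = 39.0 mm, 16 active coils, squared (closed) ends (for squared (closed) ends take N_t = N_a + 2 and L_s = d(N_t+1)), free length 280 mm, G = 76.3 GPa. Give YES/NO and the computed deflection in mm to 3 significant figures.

k = Gd⁴/(8D³N_a) = (76.3×10³)(8.9⁴)/(8·39.0³·16) = 63.049 N/mm
N_t = 18; L_s = 8.9·19 = 169.1 mm; δ_solid = L₀ − L_s = 280 − 169.1 = 110.9 mm
δ = F/k = 8710/63.049 = 138.15 mm
δ ≥ δ_solid → spring goes solid

YES, δ = 138 mm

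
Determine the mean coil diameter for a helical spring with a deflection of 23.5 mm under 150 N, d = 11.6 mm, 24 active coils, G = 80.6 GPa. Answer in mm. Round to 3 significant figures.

106 mm

Required rate k = F/δ = 150/23.5 = 6.383 N/mm
D = (Gd⁴/(8N_a·k))^(1/3) = (80.6×10³·11.6⁴/(8·24·6.383))^(1/3)
  = (1.19081e+06)^(1/3) = 105.9939 mm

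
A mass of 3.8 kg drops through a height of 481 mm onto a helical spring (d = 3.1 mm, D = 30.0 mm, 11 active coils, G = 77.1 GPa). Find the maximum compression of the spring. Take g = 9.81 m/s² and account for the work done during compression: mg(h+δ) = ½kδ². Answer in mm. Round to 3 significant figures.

123 mm

k = Gd⁴/(8D³N_a) = (77.1×10³)(3.1⁴)/(8·30.0³·11) = 2.9968 N/mm
W = mg = 3.8 × 9.81 = 37.278 N
½kδ² − Wδ − Wh = 0 → δ = (W + √(W² + 2kWh))/k
δ = (37.278 + √(1389.6 + 107469))/2.9968 = (37.278 + 329.94)/2.9968 = 122.54 mm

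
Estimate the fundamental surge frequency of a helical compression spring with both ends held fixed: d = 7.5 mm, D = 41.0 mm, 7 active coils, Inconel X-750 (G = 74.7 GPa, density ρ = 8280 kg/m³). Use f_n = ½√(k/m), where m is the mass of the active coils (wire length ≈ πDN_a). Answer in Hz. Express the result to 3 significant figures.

215 Hz

k = Gd⁴/(8D³N_a) = (74.7×10³)(7.5⁴)/(8·41.0³·7) = 61.239 N/mm = 61239 N/m
Wire length L = πDN_a = π·41.0·7 = 901.64 mm
m = ρ·(πd²/4)·L = 8280 × 44.179×10⁻⁶ m² × 0.90164 m = 0.32982 kg
f_n = ½√(k/m) = 0.5·√(61239/0.32982) = 0.5·√(1.8567e+05) = 215.45 Hz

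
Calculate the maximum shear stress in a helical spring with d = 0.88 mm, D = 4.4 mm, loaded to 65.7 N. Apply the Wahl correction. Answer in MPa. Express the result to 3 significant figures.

1420 MPa

Spring index C = D/d = 4.4/0.88 = 5.0000
K_W = (4C−1)/(4C−4) + 0.615/C = 19.000/16.000 + 0.1230 = 1.3105
τ₀ = 8FD/(πd³) = 8·65.7·4.4/(π·0.88³) = 2312.64/2.1409 = 1080.2 MPa
τ_max = K·τ₀ = 1.3105 × 1080.2 = 1415.6 MPa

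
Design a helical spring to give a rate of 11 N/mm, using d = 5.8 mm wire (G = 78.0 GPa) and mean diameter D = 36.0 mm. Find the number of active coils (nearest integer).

21

N_a = Gd⁴/(8D³k) = (78.0×10³ × 5.8⁴)/(8 × 36.0³ × 11)
    = 8.82687e+07 / 4.10573e+06 = 21.5 → 21 coils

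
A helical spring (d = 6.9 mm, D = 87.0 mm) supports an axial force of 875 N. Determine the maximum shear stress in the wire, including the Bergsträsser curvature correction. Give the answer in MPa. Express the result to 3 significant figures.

652 MPa

Spring index C = D/d = 87.0/6.9 = 12.6087
K_B = (4C+2)/(4C−3) = 52.435/47.435 = 1.1054
τ₀ = 8FD/(πd³) = 8·875·87.0/(π·6.9³) = 609000/1032 = 590.09 MPa
τ_max = K·τ₀ = 1.1054 × 590.09 = 652.29 MPa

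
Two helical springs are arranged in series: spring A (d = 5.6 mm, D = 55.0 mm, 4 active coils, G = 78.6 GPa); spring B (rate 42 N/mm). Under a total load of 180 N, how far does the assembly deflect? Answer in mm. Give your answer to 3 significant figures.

16.7 mm

k_A = Gd⁴/(8D³N_a) = (78.6×10³)(5.6⁴)/(8·55.0³·4) = 14.519 N/mm
Series: 1/k_eq = 1/14.519 + 1/42 = 0.092685; k_eq = 10.789 N/mm
δ = F/k_eq = 180/10.789 = 16.683 mm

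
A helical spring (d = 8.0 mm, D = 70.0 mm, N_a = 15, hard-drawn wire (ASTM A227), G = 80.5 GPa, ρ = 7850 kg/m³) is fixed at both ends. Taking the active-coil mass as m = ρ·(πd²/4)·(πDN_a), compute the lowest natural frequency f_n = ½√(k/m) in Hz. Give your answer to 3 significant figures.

k = Gd⁴/(8D³N_a) = (80.5×10³)(8.0⁴)/(8·70.0³·15) = 8.0109 N/mm = 8010.9 N/m
Wire length L = πDN_a = π·70.0·15 = 3298.7 mm
m = ρ·(πd²/4)·L = 7850 × 50.265×10⁻⁶ m² × 3.2987 m = 1.3016 kg
f_n = ½√(k/m) = 0.5·√(8010.9/1.3016) = 0.5·√(6154.6) = 39.226 Hz

39.2 Hz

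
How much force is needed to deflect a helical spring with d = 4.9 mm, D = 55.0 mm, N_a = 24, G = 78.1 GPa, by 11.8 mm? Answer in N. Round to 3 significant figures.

k = Gd⁴/(8D³N_a) = (78.1×10³)(4.9⁴)/(8·55.0³·24) = 1.4094 N/mm
F = k·δ = 1.4094 × 11.8 = 16.631 N

16.6 N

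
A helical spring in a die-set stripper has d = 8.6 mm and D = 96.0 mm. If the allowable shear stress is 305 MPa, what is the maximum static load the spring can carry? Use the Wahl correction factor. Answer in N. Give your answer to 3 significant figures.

C = D/d = 96.0/8.6 = 11.1628
K_W = (4C−1)/(4C−4) + 0.615/C = 43.651/40.651 + 0.0551 = 1.1289
τ_max = K·8FD/(πd³) → F_max = τ_allow·πd³/(8DK)
F_max = 305·π·8.6³/(8·96.0·1.1289) = 6.0946e+05/866.99 = 702.96 N

703 N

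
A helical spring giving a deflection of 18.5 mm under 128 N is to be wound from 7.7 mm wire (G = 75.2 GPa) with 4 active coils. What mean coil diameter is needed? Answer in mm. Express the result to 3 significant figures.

Required rate k = F/δ = 128/18.5 = 6.9189 N/mm
D = (Gd⁴/(8N_a·k))^(1/3) = (75.2×10³·7.7⁴/(8·4·6.9189))^(1/3)
  = (1.19397e+06)^(1/3) = 106.0875 mm

106 mm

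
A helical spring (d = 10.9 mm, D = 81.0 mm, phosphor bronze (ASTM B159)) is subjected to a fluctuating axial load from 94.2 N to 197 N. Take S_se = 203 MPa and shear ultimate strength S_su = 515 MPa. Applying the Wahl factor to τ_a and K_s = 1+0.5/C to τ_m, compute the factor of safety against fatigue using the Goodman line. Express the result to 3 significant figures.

10.4

C = D/d = 81.0/10.9 = 7.4312; K_W = (4C−1)/(4C−4)+0.615/C = 1.1994; K_s = 1+0.5/C = 1.0673
F_a = (F_max−F_min)/2 = 51.4 N; F_m = (F_max+F_min)/2 = 145.6 N
τ_a = K_W·8F_aD/(πd³) = 1.1994 × 8.1867 = 9.8189 MPa
τ_m = K_s·8F_mD/(πd³) = 1.0673 × 23.19 = 24.751 MPa
Goodman: 1/n_f = τ_a/S_se + τ_m/S_su = 9.8189/203 + 24.751/515 = 0.04837 + 0.04806 = 0.096429
n_f = 1/0.096429 = 10.37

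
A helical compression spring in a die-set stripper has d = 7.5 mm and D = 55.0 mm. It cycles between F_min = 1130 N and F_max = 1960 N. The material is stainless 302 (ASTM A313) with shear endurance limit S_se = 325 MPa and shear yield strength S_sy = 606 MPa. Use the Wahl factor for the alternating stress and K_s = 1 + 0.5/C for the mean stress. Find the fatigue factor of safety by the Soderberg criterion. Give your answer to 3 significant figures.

C = D/d = 55.0/7.5 = 7.3333; K_W = (4C−1)/(4C−4)+0.615/C = 1.2023; K_s = 1+0.5/C = 1.0682
F_a = (F_max−F_min)/2 = 415 N; F_m = (F_max+F_min)/2 = 1545 N
τ_a = K_W·8F_aD/(πd³) = 1.2023 × 137.77 = 165.64 MPa
τ_m = K_s·8F_mD/(πd³) = 1.0682 × 512.92 = 547.89 MPa
Soderberg: 1/n_f = τ_a/S_se + τ_m/S_sy = 165.64/325 + 547.89/606 = 0.50967 + 0.90411 = 1.4138
n_f = 1/1.4138 = 0.7073

0.707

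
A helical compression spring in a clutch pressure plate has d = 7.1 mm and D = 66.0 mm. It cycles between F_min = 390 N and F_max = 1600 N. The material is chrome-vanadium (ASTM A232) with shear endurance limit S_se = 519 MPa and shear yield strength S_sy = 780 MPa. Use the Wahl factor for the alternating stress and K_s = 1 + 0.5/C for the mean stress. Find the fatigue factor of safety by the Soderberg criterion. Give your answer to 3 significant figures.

C = D/d = 66.0/7.1 = 9.2958; K_W = (4C−1)/(4C−4)+0.615/C = 1.1566; K_s = 1+0.5/C = 1.0538
F_a = (F_max−F_min)/2 = 605 N; F_m = (F_max+F_min)/2 = 995 N
τ_a = K_W·8F_aD/(πd³) = 1.1566 × 284.1 = 328.58 MPa
τ_m = K_s·8F_mD/(πd³) = 1.0538 × 467.23 = 492.36 MPa
Soderberg: 1/n_f = τ_a/S_se + τ_m/S_sy = 328.58/519 + 492.36/780 = 0.63309 + 0.63123 = 1.2643
n_f = 1/1.2643 = 0.7909

0.791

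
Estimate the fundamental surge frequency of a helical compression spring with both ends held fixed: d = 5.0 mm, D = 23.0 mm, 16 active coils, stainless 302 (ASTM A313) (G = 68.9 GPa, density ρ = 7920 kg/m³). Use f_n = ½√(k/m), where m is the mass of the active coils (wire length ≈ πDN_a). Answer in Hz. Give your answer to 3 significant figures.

k = Gd⁴/(8D³N_a) = (68.9×10³)(5.0⁴)/(8·23.0³·16) = 27.651 N/mm = 27651 N/m
Wire length L = πDN_a = π·23.0·16 = 1156.1 mm
m = ρ·(πd²/4)·L = 7920 × 19.635×10⁻⁶ m² × 1.1561 m = 0.17978 kg
f_n = ½√(k/m) = 0.5·√(27651/0.17978) = 0.5·√(1.538e+05) = 196.09 Hz

196 Hz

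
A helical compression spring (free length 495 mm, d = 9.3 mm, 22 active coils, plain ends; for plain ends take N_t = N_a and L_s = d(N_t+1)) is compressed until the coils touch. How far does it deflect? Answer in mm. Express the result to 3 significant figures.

281 mm

N_t = 22; L_s = 9.3·23 = 213.9 mm
δ_solid = L₀ − L_s = 495 − 213.9 = 281.1 mm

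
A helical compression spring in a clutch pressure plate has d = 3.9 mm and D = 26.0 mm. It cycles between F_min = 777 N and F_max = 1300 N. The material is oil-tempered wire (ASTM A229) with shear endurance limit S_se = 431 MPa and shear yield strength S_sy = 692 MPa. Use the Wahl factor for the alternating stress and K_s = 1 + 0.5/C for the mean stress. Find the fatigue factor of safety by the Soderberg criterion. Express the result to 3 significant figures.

0.380

C = D/d = 26.0/3.9 = 6.6667; K_W = (4C−1)/(4C−4)+0.615/C = 1.2246; K_s = 1+0.5/C = 1.0750
F_a = (F_max−F_min)/2 = 261.5 N; F_m = (F_max+F_min)/2 = 1038.5 N
τ_a = K_W·8F_aD/(πd³) = 1.2246 × 291.87 = 357.43 MPa
τ_m = K_s·8F_mD/(πd³) = 1.0750 × 1159.1 = 1246 MPa
Soderberg: 1/n_f = τ_a/S_se + τ_m/S_sy = 357.43/431 + 1246/692 = 0.82930 + 1.80065 = 2.6299
n_f = 1/2.6299 = 0.3802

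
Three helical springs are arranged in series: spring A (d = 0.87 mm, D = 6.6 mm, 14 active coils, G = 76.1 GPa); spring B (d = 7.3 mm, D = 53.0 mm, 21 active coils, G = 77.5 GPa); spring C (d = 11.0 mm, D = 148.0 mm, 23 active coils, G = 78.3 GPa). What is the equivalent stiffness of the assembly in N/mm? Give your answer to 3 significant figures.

0.729 N/mm

k_A = Gd⁴/(8D³N_a) = (76.1×10³)(0.87⁴)/(8·6.6³·14) = 1.354 N/mm
k_B = Gd⁴/(8D³N_a) = (77.5×10³)(7.3⁴)/(8·53.0³·21) = 8.7995 N/mm
k_C = Gd⁴/(8D³N_a) = (78.3×10³)(11.0⁴)/(8·148.0³·23) = 1.9219 N/mm
Series: 1/k_eq = 1/1.354 + 1/8.7995 + 1/1.9219 = 1.3725; k_eq = 0.72858 N/mm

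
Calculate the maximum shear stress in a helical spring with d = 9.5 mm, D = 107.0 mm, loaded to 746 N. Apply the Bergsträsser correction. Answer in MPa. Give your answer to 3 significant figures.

Spring index C = D/d = 107.0/9.5 = 11.2632
K_B = (4C+2)/(4C−3) = 47.053/42.053 = 1.1189
τ₀ = 8FD/(πd³) = 8·746·107.0/(π·9.5³) = 638576/2693.5 = 237.08 MPa
τ_max = K·τ₀ = 1.1189 × 237.08 = 265.27 MPa

265 MPa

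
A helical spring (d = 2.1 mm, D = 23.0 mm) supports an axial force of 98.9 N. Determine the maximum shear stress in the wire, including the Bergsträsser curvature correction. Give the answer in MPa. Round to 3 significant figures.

Spring index C = D/d = 23.0/2.1 = 10.9524
K_B = (4C+2)/(4C−3) = 45.810/40.810 = 1.1225
τ₀ = 8FD/(πd³) = 8·98.9·23.0/(π·2.1³) = 18197.6/29.094 = 625.47 MPa
τ_max = K·τ₀ = 1.1225 × 625.47 = 702.1 MPa

702 MPa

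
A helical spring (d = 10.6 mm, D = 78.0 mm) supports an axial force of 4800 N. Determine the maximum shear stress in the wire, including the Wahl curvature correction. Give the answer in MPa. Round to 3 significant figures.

962 MPa

Spring index C = D/d = 78.0/10.6 = 7.3585
K_W = (4C−1)/(4C−4) + 0.615/C = 28.434/25.434 + 0.0836 = 1.2015
τ₀ = 8FD/(πd³) = 8·4800·78.0/(π·10.6³) = 2.9952e+06/3741.7 = 800.49 MPa
τ_max = K·τ₀ = 1.2015 × 800.49 = 961.82 MPa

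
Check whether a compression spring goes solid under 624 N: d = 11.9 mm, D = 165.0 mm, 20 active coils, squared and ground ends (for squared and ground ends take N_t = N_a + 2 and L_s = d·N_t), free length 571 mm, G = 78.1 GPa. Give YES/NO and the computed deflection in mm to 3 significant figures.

k = Gd⁴/(8D³N_a) = (78.1×10³)(11.9⁴)/(8·165.0³·20) = 2.179 N/mm
N_t = 22; L_s = 11.9·22 = 261.8 mm; δ_solid = L₀ − L_s = 571 − 261.8 = 309.2 mm
δ = F/k = 624/2.179 = 286.36 mm
δ < δ_solid → spring does not go solid

NO, δ = 286 mm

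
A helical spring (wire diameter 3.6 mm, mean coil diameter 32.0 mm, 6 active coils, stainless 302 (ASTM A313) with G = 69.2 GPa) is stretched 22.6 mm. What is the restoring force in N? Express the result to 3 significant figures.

167 N

k = Gd⁴/(8D³N_a) = (69.2×10³)(3.6⁴)/(8·32.0³·6) = 7.3897 N/mm
F = k·δ = 7.3897 × 22.6 = 167.01 N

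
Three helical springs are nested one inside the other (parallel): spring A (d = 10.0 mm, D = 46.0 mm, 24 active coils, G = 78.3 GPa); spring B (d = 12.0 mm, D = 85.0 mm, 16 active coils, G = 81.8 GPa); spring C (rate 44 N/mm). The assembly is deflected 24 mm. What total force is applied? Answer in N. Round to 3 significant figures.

k_A = Gd⁴/(8D³N_a) = (78.3×10³)(10.0⁴)/(8·46.0³·24) = 41.897 N/mm
k_B = Gd⁴/(8D³N_a) = (81.8×10³)(12.0⁴)/(8·85.0³·16) = 21.578 N/mm
Parallel: k_eq = 41.897 + 21.578 + 44 = 107.48 N/mm
F = k_eq·δ = 107.48·24 = 2579.4 N

2580 N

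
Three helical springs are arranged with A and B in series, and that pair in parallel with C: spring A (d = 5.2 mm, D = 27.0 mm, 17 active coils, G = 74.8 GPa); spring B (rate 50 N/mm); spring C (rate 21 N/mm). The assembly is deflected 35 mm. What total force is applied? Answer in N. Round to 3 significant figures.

1240 N

k_A = Gd⁴/(8D³N_a) = (74.8×10³)(5.2⁴)/(8·27.0³·17) = 20.431 N/mm
Springs A,B series: k_AB = 1/(1/20.431+1/50) = 14.504 N/mm; parallel with C: k_eq = 14.504+21 = 35.504 N/mm
F = k_eq·δ = 35.504·35 = 1242.6 N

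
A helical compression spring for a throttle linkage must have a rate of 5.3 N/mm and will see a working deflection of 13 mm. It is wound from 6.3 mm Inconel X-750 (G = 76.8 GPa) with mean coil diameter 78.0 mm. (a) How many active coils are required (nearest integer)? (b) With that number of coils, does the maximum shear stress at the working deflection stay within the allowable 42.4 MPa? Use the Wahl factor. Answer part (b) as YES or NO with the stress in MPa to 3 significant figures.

N_a = Gd⁴/(8D³k) = (76.8×10³)(6.3⁴)/(8·78.0³·5.3) = 6.013 → N_a = 6
Actual rate k = Gd⁴/(8D³·6) = 5.3113 N/mm
Working load F = kδ = 5.3113·13 = 69.047 N
C = 78.0/6.3 = 12.3810; K_W = (4C−1)/(4C−4)+0.615/C = 1.1156
τ_max = K_W·8FD/(πd³) = 1.1156·54.847 = 61.186 MPa
τ_max > 42.4 MPa → exceeds allowable

(a) 6 coils; (b) NO, τ_max = 61.2 MPa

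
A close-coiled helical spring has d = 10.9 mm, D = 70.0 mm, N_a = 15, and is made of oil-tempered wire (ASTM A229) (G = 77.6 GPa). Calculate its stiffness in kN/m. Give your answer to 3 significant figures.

k = Gd⁴/(8D³N_a) = (77.6×10³ × 10.9⁴) / (8 × 70.0³ × 15)
  = 1.09539e+09 / 4.116e+07 = 26.613 N/mm

26.6 kN/m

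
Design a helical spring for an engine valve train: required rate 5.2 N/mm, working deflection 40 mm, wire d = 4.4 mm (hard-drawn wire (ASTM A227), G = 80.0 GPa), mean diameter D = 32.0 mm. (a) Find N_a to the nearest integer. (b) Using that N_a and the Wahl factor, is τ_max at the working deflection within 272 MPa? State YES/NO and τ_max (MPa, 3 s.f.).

N_a = Gd⁴/(8D³k) = (80.0×10³)(4.4⁴)/(8·32.0³·5.2) = 22 → N_a = 22
Actual rate k = Gd⁴/(8D³·22) = 5.1992 N/mm
Working load F = kδ = 5.1992·40 = 207.97 N
C = 32.0/4.4 = 7.2727; K_W = (4C−1)/(4C−4)+0.615/C = 1.2041
τ_max = K_W·8FD/(πd³) = 1.2041·198.94 = 239.55 MPa
τ_max ≤ 272 MPa → acceptable

(a) 22 coils; (b) YES, τ_max = 240 MPa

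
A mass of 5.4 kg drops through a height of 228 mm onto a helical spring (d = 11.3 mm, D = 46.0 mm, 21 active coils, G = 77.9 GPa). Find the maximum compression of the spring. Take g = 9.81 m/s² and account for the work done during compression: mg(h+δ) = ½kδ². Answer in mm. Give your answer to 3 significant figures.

18.3 mm

k = Gd⁴/(8D³N_a) = (77.9×10³)(11.3⁴)/(8·46.0³·21) = 77.673 N/mm
W = mg = 5.4 × 9.81 = 52.974 N
½kδ² − Wδ − Wh = 0 → δ = (W + √(W² + 2kWh))/k
δ = (52.974 + √(2806.2 + 1.87627e+06))/77.673 = (52.974 + 1370.8)/77.673 = 18.33 mm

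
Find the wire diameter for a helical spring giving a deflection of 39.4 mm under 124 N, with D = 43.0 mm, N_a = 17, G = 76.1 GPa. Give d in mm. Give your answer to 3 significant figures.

4.60 mm

Required rate k = F/δ = 124/39.4 = 3.1472 N/mm
d = (8D³N_a·k / G)^(1/4) = (8·43.0³·17·3.1472 / (76.1×10³))^0.25
  = (447.18)^0.25 = 4.5986 mm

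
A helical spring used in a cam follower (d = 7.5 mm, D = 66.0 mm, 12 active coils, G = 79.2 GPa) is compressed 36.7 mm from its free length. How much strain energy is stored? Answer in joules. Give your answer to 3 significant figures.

6.11 J

k = Gd⁴/(8D³N_a) = (79.2×10³)(7.5⁴)/(8·66.0³·12) = 9.0796 N/mm
U = ½kδ² = 0.5 × 9.0796 × 36.7² = 6114.6 N·mm = 6.1146 J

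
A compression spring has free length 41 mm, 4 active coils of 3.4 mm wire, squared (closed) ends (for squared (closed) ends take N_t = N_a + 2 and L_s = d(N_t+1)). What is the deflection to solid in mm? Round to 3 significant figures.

N_t = 6; L_s = 3.4·7 = 23.8 mm
δ_solid = L₀ − L_s = 41 − 23.8 = 17.2 mm

17.2 mm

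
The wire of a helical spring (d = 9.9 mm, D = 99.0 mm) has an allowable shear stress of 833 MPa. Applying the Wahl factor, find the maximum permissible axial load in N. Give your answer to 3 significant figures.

C = D/d = 99.0/9.9 = 10.0000
K_W = (4C−1)/(4C−4) + 0.615/C = 39.000/36.000 + 0.0615 = 1.1448
τ_max = K·8FD/(πd³) → F_max = τ_allow·πd³/(8DK)
F_max = 833·π·9.9³/(8·99.0·1.1448) = 2.5392e+06/906.71 = 2800.5 N

2800 N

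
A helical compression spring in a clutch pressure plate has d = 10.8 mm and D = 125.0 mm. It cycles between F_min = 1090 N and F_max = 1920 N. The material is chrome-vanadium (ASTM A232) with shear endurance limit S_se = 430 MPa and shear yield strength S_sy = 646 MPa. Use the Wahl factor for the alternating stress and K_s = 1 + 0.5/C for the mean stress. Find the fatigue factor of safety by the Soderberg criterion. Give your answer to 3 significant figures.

1.13

C = D/d = 125.0/10.8 = 11.5741; K_W = (4C−1)/(4C−4)+0.615/C = 1.1241; K_s = 1+0.5/C = 1.0432
F_a = (F_max−F_min)/2 = 415 N; F_m = (F_max+F_min)/2 = 1505 N
τ_a = K_W·8F_aD/(πd³) = 1.1241 × 104.86 = 117.87 MPa
τ_m = K_s·8F_mD/(πd³) = 1.0432 × 380.29 = 396.72 MPa
Soderberg: 1/n_f = τ_a/S_se + τ_m/S_sy = 117.87/430 + 396.72/646 = 0.27413 + 0.61412 = 0.88824
n_f = 1/0.88824 = 1.126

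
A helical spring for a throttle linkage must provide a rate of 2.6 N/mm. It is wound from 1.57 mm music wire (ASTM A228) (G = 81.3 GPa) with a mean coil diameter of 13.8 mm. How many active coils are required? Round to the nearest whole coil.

N_a = Gd⁴/(8D³k) = (81.3×10³ × 1.57⁴)/(8 × 13.8³ × 2.6)
    = 493957 / 54663.9 = 9.036 → 9 coils

9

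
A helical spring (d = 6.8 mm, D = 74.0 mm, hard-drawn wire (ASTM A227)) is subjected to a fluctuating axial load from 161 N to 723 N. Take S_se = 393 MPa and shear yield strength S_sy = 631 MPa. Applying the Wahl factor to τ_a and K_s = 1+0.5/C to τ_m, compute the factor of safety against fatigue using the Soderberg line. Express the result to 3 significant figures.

1.08

C = D/d = 74.0/6.8 = 10.8824; K_W = (4C−1)/(4C−4)+0.615/C = 1.1324; K_s = 1+0.5/C = 1.0459
F_a = (F_max−F_min)/2 = 281 N; F_m = (F_max+F_min)/2 = 442 N
τ_a = K_W·8F_aD/(πd³) = 1.1324 × 168.4 = 190.7 MPa
τ_m = K_s·8F_mD/(πd³) = 1.0459 × 264.89 = 277.06 MPa
Soderberg: 1/n_f = τ_a/S_se + τ_m/S_sy = 190.7/393 + 277.06/631 = 0.48525 + 0.43908 = 0.92433
n_f = 1/0.92433 = 1.082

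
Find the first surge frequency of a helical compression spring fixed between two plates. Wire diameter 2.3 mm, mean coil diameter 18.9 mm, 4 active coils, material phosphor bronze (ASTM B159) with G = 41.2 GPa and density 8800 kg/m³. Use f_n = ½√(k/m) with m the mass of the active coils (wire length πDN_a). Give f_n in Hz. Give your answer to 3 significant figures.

k = Gd⁴/(8D³N_a) = (41.2×10³)(2.3⁴)/(8·18.9³·4) = 5.3367 N/mm = 5336.7 N/m
Wire length L = πDN_a = π·18.9·4 = 237.5 mm
m = ρ·(πd²/4)·L = 8800 × 4.1548×10⁻⁶ m² × 0.2375 m = 0.0086836 kg
f_n = ½√(k/m) = 0.5·√(5336.7/0.0086836) = 0.5·√(6.1457e+05) = 391.97 Hz

392 Hz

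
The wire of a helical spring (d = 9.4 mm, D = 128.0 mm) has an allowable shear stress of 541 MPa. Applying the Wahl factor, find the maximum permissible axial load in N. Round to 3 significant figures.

1250 N

C = D/d = 128.0/9.4 = 13.6170
K_W = (4C−1)/(4C−4) + 0.615/C = 53.468/50.468 + 0.0452 = 1.1046
τ_max = K·8FD/(πd³) → F_max = τ_allow·πd³/(8DK)
F_max = 541·π·9.4³/(8·128.0·1.1046) = 1.4117e+06/1131.1 = 1248 N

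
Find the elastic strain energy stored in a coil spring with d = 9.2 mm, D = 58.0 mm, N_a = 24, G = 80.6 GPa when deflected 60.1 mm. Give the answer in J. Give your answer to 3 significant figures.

k = Gd⁴/(8D³N_a) = (80.6×10³)(9.2⁴)/(8·58.0³·24) = 15.413 N/mm
U = ½kδ² = 0.5 × 15.413 × 60.1² = 27837 N·mm = 27.837 J

27.8 J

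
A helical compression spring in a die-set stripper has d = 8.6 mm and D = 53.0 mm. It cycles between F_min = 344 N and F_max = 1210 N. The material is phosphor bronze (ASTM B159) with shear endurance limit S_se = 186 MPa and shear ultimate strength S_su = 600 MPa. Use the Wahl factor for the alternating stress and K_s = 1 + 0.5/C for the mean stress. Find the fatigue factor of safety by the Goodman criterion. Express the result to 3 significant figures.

C = D/d = 53.0/8.6 = 6.1628; K_W = (4C−1)/(4C−4)+0.615/C = 1.2451; K_s = 1+0.5/C = 1.0811
F_a = (F_max−F_min)/2 = 433 N; F_m = (F_max+F_min)/2 = 777 N
τ_a = K_W·8F_aD/(πd³) = 1.2451 × 91.877 = 114.39 MPa
τ_m = K_s·8F_mD/(πd³) = 1.0811 × 164.87 = 178.25 MPa
Goodman: 1/n_f = τ_a/S_se + τ_m/S_su = 114.39/186 + 178.25/600 = 0.61502 + 0.29708 = 0.91209
n_f = 1/0.91209 = 1.096

1.10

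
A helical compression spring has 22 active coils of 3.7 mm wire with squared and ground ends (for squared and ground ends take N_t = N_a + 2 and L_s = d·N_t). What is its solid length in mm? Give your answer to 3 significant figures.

squared and ground ends: N_t = N_a + 2 = 22 + 2 = 24
L_s = d·N_t = 3.7 × 24 = 88.8 mm

88.8 mm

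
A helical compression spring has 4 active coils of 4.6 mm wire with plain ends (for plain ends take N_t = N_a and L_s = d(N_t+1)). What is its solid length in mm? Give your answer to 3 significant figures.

23.0 mm

plain ends: N_t = N_a = 4
L_s = d·(N_t+1) = 4.6 × 5 = 23 mm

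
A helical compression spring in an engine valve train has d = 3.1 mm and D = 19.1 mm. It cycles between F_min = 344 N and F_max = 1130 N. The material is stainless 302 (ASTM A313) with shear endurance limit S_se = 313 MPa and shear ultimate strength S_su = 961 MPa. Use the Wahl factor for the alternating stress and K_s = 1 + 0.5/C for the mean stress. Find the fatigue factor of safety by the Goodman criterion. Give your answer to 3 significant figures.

C = D/d = 19.1/3.1 = 6.1613; K_W = (4C−1)/(4C−4)+0.615/C = 1.2451; K_s = 1+0.5/C = 1.0812
F_a = (F_max−F_min)/2 = 393 N; F_m = (F_max+F_min)/2 = 737 N
τ_a = K_W·8F_aD/(πd³) = 1.2451 × 641.62 = 798.91 MPa
τ_m = K_s·8F_mD/(πd³) = 1.0812 × 1203.3 = 1300.9 MPa
Goodman: 1/n_f = τ_a/S_se + τ_m/S_su = 798.91/313 + 1300.9/961 = 2.55241 + 1.35369 = 3.9061
n_f = 1/3.9061 = 0.256

0.256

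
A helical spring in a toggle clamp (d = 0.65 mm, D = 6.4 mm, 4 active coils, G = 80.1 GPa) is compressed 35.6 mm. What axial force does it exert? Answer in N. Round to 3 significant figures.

k = Gd⁴/(8D³N_a) = (80.1×10³)(0.65⁴)/(8·6.4³·4) = 1.7045 N/mm
F = k·δ = 1.7045 × 35.6 = 60.68 N

60.7 N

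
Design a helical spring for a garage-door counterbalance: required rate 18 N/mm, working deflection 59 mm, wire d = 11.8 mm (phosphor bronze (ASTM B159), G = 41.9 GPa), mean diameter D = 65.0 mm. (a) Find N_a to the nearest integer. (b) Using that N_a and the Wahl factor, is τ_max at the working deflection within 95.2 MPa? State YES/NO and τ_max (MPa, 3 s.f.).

N_a = Gd⁴/(8D³k) = (41.9×10³)(11.8⁴)/(8·65.0³·18) = 20.54 → N_a = 21
Actual rate k = Gd⁴/(8D³·21) = 17.607 N/mm
Working load F = kδ = 17.607·59 = 1038.8 N
C = 65.0/11.8 = 5.5085; K_W = (4C−1)/(4C−4)+0.615/C = 1.2780
τ_max = K_W·8FD/(πd³) = 1.2780·104.65 = 133.75 MPa
τ_max > 95.2 MPa → exceeds allowable

(a) 21 coils; (b) NO, τ_max = 134 MPa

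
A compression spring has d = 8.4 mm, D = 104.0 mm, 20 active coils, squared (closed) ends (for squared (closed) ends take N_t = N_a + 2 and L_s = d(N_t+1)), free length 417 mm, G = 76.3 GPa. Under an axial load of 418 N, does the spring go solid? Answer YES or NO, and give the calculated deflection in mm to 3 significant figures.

k = Gd⁴/(8D³N_a) = (76.3×10³)(8.4⁴)/(8·104.0³·20) = 2.1107 N/mm
N_t = 22; L_s = 8.4·23 = 193.2 mm; δ_solid = L₀ − L_s = 417 − 193.2 = 223.8 mm
δ = F/k = 418/2.1107 = 198.04 mm
δ < δ_solid → spring does not go solid

NO, δ = 198 mm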